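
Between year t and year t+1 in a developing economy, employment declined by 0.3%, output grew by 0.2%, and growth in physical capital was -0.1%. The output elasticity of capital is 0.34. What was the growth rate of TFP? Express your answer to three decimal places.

Labor's share = 1 − 0.34 = 0.66.
Physical capital: 0.34 × (-0.1) = -0.034 pp.
Employment: 0.66 × (-0.3) = -0.198 pp.
TFP growth = 0.2 + 0.232 = 0.432%.

0.432%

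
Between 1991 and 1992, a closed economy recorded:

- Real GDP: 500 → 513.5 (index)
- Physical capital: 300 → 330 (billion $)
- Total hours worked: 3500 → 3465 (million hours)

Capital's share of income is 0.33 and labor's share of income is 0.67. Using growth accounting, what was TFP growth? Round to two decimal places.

0.07%

Real GDP growth = (513.5 − 500) / 500 = 2.7%.
Physical capital growth = (330 − 300) / 300 = 10%.
Total hours worked growth = (3465 − 3500) / 3500 = -1%.
Labor's share = 1 − 0.33 = 0.67.
Physical capital: 0.33 × 10 = 3.3 pp.
Total hours worked: 0.67 × (-1) = -0.67 pp.
TFP growth = 2.7 − 2.63 = 0.07%.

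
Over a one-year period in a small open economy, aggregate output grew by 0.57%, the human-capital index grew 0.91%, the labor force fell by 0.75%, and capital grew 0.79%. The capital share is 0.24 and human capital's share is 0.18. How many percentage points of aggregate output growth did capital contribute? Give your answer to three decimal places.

Contribution = share × growth = 0.24 × 0.79 = 0.1896 pp.

0.190 pp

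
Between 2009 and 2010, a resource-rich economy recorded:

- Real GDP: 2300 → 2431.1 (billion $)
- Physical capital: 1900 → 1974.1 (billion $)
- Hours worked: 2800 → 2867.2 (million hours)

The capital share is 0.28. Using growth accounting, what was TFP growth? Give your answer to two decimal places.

Real GDP growth = (2431.1 − 2300) / 2300 = 5.7%.
Physical capital growth = (1974.1 − 1900) / 1900 = 3.9%.
Hours worked growth = (2867.2 − 2800) / 2800 = 2.4%.
Labor's share = 1 − 0.28 = 0.72.
Physical capital: 0.28 × 3.9 = 1.092 pp.
Hours worked: 0.72 × 2.4 = 1.728 pp.
TFP growth = 5.7 − 2.82 = 2.88%.

2.88%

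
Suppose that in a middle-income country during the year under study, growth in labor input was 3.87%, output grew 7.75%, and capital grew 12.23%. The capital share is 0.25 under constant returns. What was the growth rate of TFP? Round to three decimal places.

Labor's share = 1 − 0.25 = 0.75.
Capital: 0.25 × 12.23 = 3.0575 pp.
Labor input: 0.75 × 3.87 = 2.9025 pp.
TFP growth = 7.75 − 5.96 = 1.79%.

1.790%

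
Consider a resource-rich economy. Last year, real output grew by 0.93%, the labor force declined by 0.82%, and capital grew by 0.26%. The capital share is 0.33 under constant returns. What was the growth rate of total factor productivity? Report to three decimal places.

Labor's share = 1 − 0.33 = 0.67.
Capital: 0.33 × 0.26 = 0.0858 pp.
The labor force: 0.67 × (-0.82) = -0.5494 pp.
TFP growth = 0.93 + 0.4636 = 1.3936%.

1.394%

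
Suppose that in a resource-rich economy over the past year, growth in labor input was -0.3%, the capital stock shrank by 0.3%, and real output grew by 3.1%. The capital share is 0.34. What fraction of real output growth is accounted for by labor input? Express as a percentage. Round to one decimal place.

Labor's share = 1 − 0.34 = 0.66.
Labor input contributed 0.66 × (-0.3) = -0.198 pp.
Share of growth = -0.198 / 3.1 × 100 = -6.387%.

-6.4%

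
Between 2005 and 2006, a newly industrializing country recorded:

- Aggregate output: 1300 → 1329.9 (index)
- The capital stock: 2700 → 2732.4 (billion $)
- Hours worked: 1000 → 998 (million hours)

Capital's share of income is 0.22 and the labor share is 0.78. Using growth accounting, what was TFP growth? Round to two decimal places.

Aggregate output growth = (1329.9 − 1300) / 1300 = 2.3%.
The capital stock growth = (2732.4 − 2700) / 2700 = 1.2%.
Hours worked growth = (998 − 1000) / 1000 = -0.2%.
Labor's share = 1 − 0.22 = 0.78.
The capital stock: 0.22 × 1.2 = 0.264 pp.
Hours worked: 0.78 × (-0.2) = -0.156 pp.
TFP growth = 2.3 − 0.108 = 2.192%.

TFP grew 2.19%.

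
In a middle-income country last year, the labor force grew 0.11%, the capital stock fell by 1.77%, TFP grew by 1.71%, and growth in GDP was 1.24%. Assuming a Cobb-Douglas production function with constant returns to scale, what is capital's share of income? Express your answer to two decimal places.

gY = gA + α·gK + (1−α)·gL, so gY − gA − gL = α(gK − gL).
1.24 − 1.71 − 0.11 = α × (-1.77 − 0.11).
-0.58 = -1.88 α, so α = 0.3085.

Capital's share of income is 0.31.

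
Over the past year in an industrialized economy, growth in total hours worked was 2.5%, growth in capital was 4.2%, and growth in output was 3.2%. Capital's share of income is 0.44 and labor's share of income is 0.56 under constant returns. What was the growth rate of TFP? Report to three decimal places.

-0.048%

Labor's share = 1 − 0.44 = 0.56.
Capital: 0.44 × 4.2 = 1.848 pp.
Total hours worked: 0.56 × 2.5 = 1.4 pp.
TFP growth = 3.2 − 3.248 = -0.048%.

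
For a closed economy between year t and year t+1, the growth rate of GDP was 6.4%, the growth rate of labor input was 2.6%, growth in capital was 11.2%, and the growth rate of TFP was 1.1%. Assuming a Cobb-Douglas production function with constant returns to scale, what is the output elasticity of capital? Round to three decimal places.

The output elasticity of capital is 0.314.

gY = gA + α·gK + (1−α)·gL, so gY − gA − gL = α(gK − gL).
6.4 − 1.1 − 2.6 = α × (11.2 − 2.6).
2.7 = 8.6 α, so α = 0.31395.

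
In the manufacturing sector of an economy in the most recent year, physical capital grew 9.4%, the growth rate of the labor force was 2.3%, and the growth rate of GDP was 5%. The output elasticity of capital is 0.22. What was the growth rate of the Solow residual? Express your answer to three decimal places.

The Solow residual growth was 1.138%.

Labor's share = 1 − 0.22 = 0.78.
Physical capital: 0.22 × 9.4 = 2.068 pp.
The labor force: 0.78 × 2.3 = 1.794 pp.
TFP growth = 5 − 3.862 = 1.138%.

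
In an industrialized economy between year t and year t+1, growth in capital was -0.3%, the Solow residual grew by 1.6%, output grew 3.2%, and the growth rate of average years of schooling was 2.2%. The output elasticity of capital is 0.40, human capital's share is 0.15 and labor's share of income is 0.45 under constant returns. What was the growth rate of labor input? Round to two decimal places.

3.09%

Labor's share = 1 − 0.4 − 0.15 = 0.45.
gY = gA + 0.4×(-0.3) + 0.15×2.2 + 0.45×g.
0.45×g = 3.2 − 1.6 − 0.21 = 1.39.
g = 1.39 / 0.45 = 3.0889%.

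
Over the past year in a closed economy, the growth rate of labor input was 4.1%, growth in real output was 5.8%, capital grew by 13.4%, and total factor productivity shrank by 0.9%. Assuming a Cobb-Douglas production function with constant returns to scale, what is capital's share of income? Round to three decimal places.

gY = gA + α·gK + (1−α)·gL, so gY − gA − gL = α(gK − gL).
5.8 + 0.9 − 4.1 = α × (13.4 − 4.1).
2.6 = 9.3 α, so α = 0.27957.

0.280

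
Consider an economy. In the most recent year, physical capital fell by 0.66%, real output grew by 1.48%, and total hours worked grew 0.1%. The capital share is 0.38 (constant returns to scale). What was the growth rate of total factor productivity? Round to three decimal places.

1.669%

Labor's share = 1 − 0.38 = 0.62.
Physical capital: 0.38 × (-0.66) = -0.2508 pp.
Total hours worked: 0.62 × 0.1 = 0.062 pp.
TFP growth = 1.48 + 0.1888 = 1.6688%.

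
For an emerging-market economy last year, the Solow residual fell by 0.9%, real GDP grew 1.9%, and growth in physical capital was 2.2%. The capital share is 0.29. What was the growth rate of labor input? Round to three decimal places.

Labor's share = 1 − 0.29 = 0.71.
gY = gA + 0.29×2.2 + 0.71×g.
0.71×g = 1.9 + 0.9 − 0.638 = 2.162.
g = 2.162 / 0.71 = 3.04507%.

3.045%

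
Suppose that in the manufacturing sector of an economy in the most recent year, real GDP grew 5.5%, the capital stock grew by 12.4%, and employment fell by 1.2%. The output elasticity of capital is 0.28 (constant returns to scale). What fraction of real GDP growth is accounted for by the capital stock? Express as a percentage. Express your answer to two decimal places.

The capital stock contributed 0.28 × 12.4 = 3.472 pp.
Share of growth = 3.472 / 5.5 × 100 = 63.1273%.

63.13%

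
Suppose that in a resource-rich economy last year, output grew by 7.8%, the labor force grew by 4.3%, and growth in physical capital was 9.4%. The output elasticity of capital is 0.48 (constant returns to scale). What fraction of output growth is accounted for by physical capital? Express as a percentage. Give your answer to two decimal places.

57.85%

Physical capital contributed 0.48 × 9.4 = 4.512 pp.
Share of growth = 4.512 / 7.8 × 100 = 57.8462%.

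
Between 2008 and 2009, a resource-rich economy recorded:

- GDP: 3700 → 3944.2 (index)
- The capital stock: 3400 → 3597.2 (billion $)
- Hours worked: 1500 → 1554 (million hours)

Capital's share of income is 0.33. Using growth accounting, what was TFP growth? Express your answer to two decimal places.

GDP growth = (3944.2 − 3700) / 3700 = 6.6%.
The capital stock growth = (3597.2 − 3400) / 3400 = 5.8%.
Hours worked growth = (1554 − 1500) / 1500 = 3.6%.
Labor's share = 1 − 0.33 = 0.67.
The capital stock: 0.33 × 5.8 = 1.914 pp.
Hours worked: 0.67 × 3.6 = 2.412 pp.
TFP growth = 6.6 − 4.326 = 2.274%.

TFP growth was 2.27%.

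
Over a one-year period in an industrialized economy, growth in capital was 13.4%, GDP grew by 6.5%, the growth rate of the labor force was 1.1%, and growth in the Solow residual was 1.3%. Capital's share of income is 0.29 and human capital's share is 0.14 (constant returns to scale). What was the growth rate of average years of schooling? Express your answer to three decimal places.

Labor's share = 1 − 0.29 − 0.14 = 0.57.
gY = gA + 0.29×13.4 + 0.57×1.1 + 0.14×g.
0.14×g = 6.5 − 1.3 − 4.513 = 0.687.
g = 0.687 / 0.14 = 4.90714%.

Average years of schooling grew 4.907%.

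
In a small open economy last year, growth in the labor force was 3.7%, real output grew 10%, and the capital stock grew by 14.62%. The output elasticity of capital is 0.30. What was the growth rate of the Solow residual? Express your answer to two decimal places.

3.02%

Labor's share = 1 − 0.3 = 0.7.
The capital stock: 0.3 × 14.62 = 4.386 pp.
The labor force: 0.7 × 3.7 = 2.59 pp.
TFP growth = 10 − 6.976 = 3.024%.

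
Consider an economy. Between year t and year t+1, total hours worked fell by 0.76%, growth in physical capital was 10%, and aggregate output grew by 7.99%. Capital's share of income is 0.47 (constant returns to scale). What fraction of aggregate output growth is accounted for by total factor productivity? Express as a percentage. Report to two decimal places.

Labor's share = 1 − 0.47 = 0.53.
Physical capital: 0.47 × 10 = 4.7 pp.
Total hours worked: 0.53 × (-0.76) = -0.4028 pp.
TFP growth = 7.99 − 4.2972 = 3.6928%.
TFP share of growth = 3.6928 / 7.99 × 100 = 46.2178%.

46.22%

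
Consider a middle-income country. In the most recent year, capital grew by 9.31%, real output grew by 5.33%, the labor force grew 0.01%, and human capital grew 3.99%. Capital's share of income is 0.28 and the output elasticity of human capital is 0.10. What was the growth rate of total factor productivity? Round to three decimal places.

Labor's share = 1 − 0.28 − 0.1 = 0.62.
Capital: 0.28 × 9.31 = 2.6068 pp.
Human capital: 0.1 × 3.99 = 0.399 pp.
The labor force: 0.62 × 0.01 = 0.0062 pp.
TFP growth = 5.33 − 3.012 = 2.318%.

Total factor productivity grew 2.318%.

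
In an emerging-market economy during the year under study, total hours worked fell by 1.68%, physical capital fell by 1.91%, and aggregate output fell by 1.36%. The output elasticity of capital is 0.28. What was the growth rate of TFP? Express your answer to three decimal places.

0.384%

Labor's share = 1 − 0.28 = 0.72.
Physical capital: 0.28 × (-1.91) = -0.5348 pp.
Total hours worked: 0.72 × (-1.68) = -1.2096 pp.
TFP growth = -1.36 + 1.7444 = 0.3844%.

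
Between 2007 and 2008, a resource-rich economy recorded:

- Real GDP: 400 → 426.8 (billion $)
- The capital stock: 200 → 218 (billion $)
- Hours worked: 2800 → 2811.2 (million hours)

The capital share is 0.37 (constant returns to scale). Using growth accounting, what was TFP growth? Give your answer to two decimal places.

Real GDP growth = (426.8 − 400) / 400 = 6.7%.
The capital stock growth = (218 − 200) / 200 = 9%.
Hours worked growth = (2811.2 − 2800) / 2800 = 0.4%.
Labor's share = 1 − 0.37 = 0.63.
The capital stock: 0.37 × 9 = 3.33 pp.
Hours worked: 0.63 × 0.4 = 0.252 pp.
TFP growth = 6.7 − 3.582 = 3.118%.

TFP grew 3.12%.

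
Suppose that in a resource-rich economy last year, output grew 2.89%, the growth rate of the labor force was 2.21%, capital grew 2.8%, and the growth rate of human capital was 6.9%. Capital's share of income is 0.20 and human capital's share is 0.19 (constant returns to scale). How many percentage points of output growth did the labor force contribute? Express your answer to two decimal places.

1.35 pp

Labor's share = 1 − 0.2 − 0.19 = 0.61.
Contribution = share × growth = 0.61 × 2.21 = 1.3481 pp.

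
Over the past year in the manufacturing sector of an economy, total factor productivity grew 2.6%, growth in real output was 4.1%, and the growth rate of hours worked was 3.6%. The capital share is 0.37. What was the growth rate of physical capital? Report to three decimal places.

-2.076%

Labor's share = 1 − 0.37 = 0.63.
gY = gA + 0.63×3.6 + 0.37×g.
0.37×g = 4.1 − 2.6 − 2.268 = -0.768.
g = -0.768 / 0.37 = -2.07568%.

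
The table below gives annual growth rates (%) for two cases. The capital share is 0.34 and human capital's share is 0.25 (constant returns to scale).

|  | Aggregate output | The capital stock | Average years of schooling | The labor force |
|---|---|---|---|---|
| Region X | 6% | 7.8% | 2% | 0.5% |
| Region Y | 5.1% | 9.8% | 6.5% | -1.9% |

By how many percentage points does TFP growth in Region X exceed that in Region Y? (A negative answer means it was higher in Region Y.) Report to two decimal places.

Labor's share = 1 − 0.34 − 0.25 = 0.41.
Region X: TFP = 6 − 2.652 − 0.5 − 0.205 = 2.643%.
Region Y: TFP = 5.1 − 3.332 − 1.625 + 0.779 = 0.922%.
Difference = 2.643 − (0.922) = 1.721 pp.

1.72 percentage points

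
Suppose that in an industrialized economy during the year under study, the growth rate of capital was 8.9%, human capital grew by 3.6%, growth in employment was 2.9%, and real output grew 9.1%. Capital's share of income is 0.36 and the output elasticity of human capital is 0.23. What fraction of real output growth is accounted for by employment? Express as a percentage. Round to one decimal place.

Labor's share = 1 − 0.36 − 0.23 = 0.41.
Employment contributed 0.41 × 2.9 = 1.189 pp.
Share of growth = 1.189 / 9.1 × 100 = 13.066%.

Employment accounted for 13.1% of growth.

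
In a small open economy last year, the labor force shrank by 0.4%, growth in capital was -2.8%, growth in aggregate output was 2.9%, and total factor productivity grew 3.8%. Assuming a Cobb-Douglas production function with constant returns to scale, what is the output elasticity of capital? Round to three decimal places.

The output elasticity of capital is 0.208.

gY = gA + α·gK + (1−α)·gL, so gY − gA − gL = α(gK − gL).
2.9 − 3.8 + 0.4 = α × (-2.8 − (-0.4)).
-0.5 = -2.4 α, so α = 0.20833.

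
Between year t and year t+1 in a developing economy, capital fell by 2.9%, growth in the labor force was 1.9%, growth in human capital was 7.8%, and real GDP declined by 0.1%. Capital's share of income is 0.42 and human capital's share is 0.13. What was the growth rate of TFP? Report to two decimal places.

Labor's share = 1 − 0.42 − 0.13 = 0.45.
Capital: 0.42 × (-2.9) = -1.218 pp.
Human capital: 0.13 × 7.8 = 1.014 pp.
The labor force: 0.45 × 1.9 = 0.855 pp.
TFP growth = -0.1 − 0.651 = -0.751%.

-0.75%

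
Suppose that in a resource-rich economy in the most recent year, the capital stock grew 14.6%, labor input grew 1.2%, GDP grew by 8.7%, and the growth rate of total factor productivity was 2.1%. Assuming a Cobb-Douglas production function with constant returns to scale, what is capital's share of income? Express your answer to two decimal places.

0.40

gY = gA + α·gK + (1−α)·gL, so gY − gA − gL = α(gK − gL).
8.7 − 2.1 − 1.2 = α × (14.6 − 1.2).
5.4 = 13.4 α, so α = 0.403.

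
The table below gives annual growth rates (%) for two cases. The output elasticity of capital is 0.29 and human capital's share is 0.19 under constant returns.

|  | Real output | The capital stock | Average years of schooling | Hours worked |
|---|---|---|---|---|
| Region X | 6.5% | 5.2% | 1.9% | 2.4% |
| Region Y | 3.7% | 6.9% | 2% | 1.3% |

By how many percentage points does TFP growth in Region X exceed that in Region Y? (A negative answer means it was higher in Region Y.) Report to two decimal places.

2.74 percentage points

Labor's share = 1 − 0.29 − 0.19 = 0.52.
Region X: TFP = 6.5 − 1.508 − 0.361 − 1.248 = 3.383%.
Region Y: TFP = 3.7 − 2.001 − 0.38 − 0.676 = 0.643%.
Difference = 3.383 − (0.643) = 2.74 pp.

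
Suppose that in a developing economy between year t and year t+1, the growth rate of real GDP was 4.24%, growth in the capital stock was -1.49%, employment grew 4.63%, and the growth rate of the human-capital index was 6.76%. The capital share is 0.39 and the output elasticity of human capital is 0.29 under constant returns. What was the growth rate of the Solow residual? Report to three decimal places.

1.379%

Labor's share = 1 − 0.39 − 0.29 = 0.32.
The capital stock: 0.39 × (-1.49) = -0.5811 pp.
The human-capital index: 0.29 × 6.76 = 1.9604 pp.
Employment: 0.32 × 4.63 = 1.4816 pp.
TFP growth = 4.24 − 2.8609 = 1.3791%.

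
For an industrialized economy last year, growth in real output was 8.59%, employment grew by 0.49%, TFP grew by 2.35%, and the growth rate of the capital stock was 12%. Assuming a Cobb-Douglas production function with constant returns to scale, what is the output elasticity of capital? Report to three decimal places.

0.500

gY = gA + α·gK + (1−α)·gL, so gY − gA − gL = α(gK − gL).
8.59 − 2.35 − 0.49 = α × (12 − 0.49).
5.75 = 11.51 α, so α = 0.49957.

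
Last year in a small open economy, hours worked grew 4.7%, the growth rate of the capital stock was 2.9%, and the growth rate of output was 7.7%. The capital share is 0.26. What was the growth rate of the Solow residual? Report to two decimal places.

Labor's share = 1 − 0.26 = 0.74.
The capital stock: 0.26 × 2.9 = 0.754 pp.
Hours worked: 0.74 × 4.7 = 3.478 pp.
TFP growth = 7.7 − 4.232 = 3.468%.

3.47%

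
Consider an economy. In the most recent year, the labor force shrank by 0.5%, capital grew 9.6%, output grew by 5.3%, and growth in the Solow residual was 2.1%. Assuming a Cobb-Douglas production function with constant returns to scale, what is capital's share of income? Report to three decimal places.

Capital's share of income is 0.366.

gY = gA + α·gK + (1−α)·gL, so gY − gA − gL = α(gK − gL).
5.3 − 2.1 + 0.5 = α × (9.6 − (-0.5)).
3.7 = 10.1 α, so α = 0.36634.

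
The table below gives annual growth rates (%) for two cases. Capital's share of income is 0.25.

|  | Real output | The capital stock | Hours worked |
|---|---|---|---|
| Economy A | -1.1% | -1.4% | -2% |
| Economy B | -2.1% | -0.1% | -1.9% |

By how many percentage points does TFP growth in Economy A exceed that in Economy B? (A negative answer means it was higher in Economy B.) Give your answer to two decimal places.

1.40 percentage points

Labor's share = 1 − 0.25 = 0.75.
Economy A: TFP = -1.1 + 0.35 + 1.5 = 0.75%.
Economy B: TFP = -2.1 + 0.025 + 1.425 = -0.65%.
Difference = 0.75 − (-0.65) = 1.4 pp.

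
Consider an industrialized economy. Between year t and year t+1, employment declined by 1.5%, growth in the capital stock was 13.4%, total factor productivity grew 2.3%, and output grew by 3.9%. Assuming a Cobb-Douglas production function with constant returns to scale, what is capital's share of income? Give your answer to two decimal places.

α = 0.21

gY = gA + α·gK + (1−α)·gL, so gY − gA − gL = α(gK − gL).
3.9 − 2.3 + 1.5 = α × (13.4 − (-1.5)).
3.1 = 14.9 α, so α = 0.2081.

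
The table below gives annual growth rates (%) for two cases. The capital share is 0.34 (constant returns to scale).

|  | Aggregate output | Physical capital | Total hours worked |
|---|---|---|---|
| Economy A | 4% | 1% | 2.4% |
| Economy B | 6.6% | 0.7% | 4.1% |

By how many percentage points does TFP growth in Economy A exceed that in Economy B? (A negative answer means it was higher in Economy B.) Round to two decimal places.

Labor's share = 1 − 0.34 = 0.66.
Economy A: TFP = 4 − 0.34 − 1.584 = 2.076%.
Economy B: TFP = 6.6 − 0.238 − 2.706 = 3.656%.
Difference = 2.076 − (3.656) = -1.58 pp.

-1.58 percentage points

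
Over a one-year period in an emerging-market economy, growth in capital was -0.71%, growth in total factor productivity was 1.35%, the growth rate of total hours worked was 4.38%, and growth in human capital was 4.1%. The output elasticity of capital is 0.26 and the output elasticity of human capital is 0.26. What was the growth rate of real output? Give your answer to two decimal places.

Real output grew 4.33%.

Labor's share = 1 − 0.26 − 0.26 = 0.48.
Capital: 0.26 × (-0.71) = -0.1846 pp.
Human capital: 0.26 × 4.1 = 1.066 pp.
Total hours worked: 0.48 × 4.38 = 2.1024 pp.
Output growth = 1.35 + 2.9838 = 4.3338%.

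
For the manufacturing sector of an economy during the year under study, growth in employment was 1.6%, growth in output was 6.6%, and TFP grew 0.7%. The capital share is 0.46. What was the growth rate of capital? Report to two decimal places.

Labor's share = 1 − 0.46 = 0.54.
gY = gA + 0.54×1.6 + 0.46×g.
0.46×g = 6.6 − 0.7 − 0.864 = 5.036.
g = 5.036 / 0.46 = 10.9478%.

Capital growth was 10.95%.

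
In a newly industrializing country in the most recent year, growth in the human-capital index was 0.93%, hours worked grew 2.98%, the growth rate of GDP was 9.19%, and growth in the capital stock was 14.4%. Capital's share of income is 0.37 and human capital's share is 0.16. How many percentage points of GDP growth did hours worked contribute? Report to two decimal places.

1.40 percentage points

Labor's share = 1 − 0.37 − 0.16 = 0.47.
Contribution = share × growth = 0.47 × 2.98 = 1.4006 pp.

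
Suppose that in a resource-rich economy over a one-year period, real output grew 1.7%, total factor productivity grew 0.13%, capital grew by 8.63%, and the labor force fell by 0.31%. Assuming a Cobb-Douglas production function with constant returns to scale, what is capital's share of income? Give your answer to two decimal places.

0.21

gY = gA + α·gK + (1−α)·gL, so gY − gA − gL = α(gK − gL).
1.7 − 0.13 + 0.31 = α × (8.63 − (-0.31)).
1.88 = 8.94 α, so α = 0.2103.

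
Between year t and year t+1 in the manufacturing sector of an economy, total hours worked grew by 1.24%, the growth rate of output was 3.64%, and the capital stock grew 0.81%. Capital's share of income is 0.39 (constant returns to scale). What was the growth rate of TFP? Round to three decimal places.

TFP grew 2.568%.

Labor's share = 1 − 0.39 = 0.61.
The capital stock: 0.39 × 0.81 = 0.3159 pp.
Total hours worked: 0.61 × 1.24 = 0.7564 pp.
TFP growth = 3.64 − 1.0723 = 2.5677%.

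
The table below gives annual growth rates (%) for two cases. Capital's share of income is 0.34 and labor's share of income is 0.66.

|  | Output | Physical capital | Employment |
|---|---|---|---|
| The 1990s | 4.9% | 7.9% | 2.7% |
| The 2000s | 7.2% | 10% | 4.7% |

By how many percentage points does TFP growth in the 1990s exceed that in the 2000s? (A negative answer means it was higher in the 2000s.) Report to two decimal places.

Labor's share = 1 − 0.34 = 0.66.
The 1990s: TFP = 4.9 − 2.686 − 1.782 = 0.432%.
The 2000s: TFP = 7.2 − 3.4 − 3.102 = 0.698%.
Difference = 0.432 − (0.698) = -0.266 pp.

-0.27 percentage points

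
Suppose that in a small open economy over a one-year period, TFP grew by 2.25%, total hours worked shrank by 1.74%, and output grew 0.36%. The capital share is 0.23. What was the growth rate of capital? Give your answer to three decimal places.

Labor's share = 1 − 0.23 = 0.77.
gY = gA + 0.77×(-1.74) + 0.23×g.
0.23×g = 0.36 − 2.25 + 1.3398 = -0.5502.
g = -0.5502 / 0.23 = -2.39217%.

-2.392%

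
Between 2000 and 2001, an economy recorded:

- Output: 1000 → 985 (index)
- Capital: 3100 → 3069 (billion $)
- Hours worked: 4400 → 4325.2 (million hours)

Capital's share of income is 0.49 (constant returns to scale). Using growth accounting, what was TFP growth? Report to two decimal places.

-0.14%

Output growth = (985 − 1000) / 1000 = -1.5%.
Capital growth = (3069 − 3100) / 3100 = -1%.
Hours worked growth = (4325.2 − 4400) / 4400 = -1.7%.
Labor's share = 1 − 0.49 = 0.51.
Capital: 0.49 × (-1) = -0.49 pp.
Hours worked: 0.51 × (-1.7) = -0.867 pp.
TFP growth = -1.5 + 1.357 = -0.143%.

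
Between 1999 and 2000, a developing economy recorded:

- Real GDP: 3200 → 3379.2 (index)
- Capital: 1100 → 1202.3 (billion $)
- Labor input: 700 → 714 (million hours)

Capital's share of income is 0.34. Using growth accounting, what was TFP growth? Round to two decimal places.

1.12%

Real GDP growth = (3379.2 − 3200) / 3200 = 5.6%.
Capital growth = (1202.3 − 1100) / 1100 = 9.3%.
Labor input growth = (714 − 700) / 700 = 2%.
Labor's share = 1 − 0.34 = 0.66.
Capital: 0.34 × 9.3 = 3.162 pp.
Labor input: 0.66 × 2 = 1.32 pp.
TFP growth = 5.6 − 4.482 = 1.118%.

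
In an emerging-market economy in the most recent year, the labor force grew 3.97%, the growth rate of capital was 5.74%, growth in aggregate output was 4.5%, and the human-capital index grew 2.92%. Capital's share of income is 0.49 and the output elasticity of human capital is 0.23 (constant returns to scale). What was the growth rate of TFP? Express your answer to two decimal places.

Labor's share = 1 − 0.49 − 0.23 = 0.28.
Capital: 0.49 × 5.74 = 2.8126 pp.
The human-capital index: 0.23 × 2.92 = 0.6716 pp.
The labor force: 0.28 × 3.97 = 1.1116 pp.
TFP growth = 4.5 − 4.5958 = -0.0958%.

-0.10%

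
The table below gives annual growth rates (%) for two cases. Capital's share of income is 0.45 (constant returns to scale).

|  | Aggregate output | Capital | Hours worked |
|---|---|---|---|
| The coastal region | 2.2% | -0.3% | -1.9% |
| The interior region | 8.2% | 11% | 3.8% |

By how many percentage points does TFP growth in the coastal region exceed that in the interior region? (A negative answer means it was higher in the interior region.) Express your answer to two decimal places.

2.22 percentage points

Labor's share = 1 − 0.45 = 0.55.
The coastal region: TFP = 2.2 + 0.135 + 1.045 = 3.38%.
The interior region: TFP = 8.2 − 4.95 − 2.09 = 1.16%.
Difference = 3.38 − (1.16) = 2.22 pp.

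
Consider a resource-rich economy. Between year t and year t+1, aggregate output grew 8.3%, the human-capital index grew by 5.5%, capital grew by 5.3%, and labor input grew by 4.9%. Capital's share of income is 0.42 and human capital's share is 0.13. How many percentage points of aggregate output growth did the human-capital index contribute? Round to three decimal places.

0.715 pp

Contribution = share × growth = 0.13 × 5.5 = 0.715 pp.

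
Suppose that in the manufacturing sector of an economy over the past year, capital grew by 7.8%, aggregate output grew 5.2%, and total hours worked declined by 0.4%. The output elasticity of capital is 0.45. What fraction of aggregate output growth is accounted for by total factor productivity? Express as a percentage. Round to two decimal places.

Labor's share = 1 − 0.45 = 0.55.
Capital: 0.45 × 7.8 = 3.51 pp.
Total hours worked: 0.55 × (-0.4) = -0.22 pp.
TFP growth = 5.2 − 3.29 = 1.91%.
TFP share of growth = 1.91 / 5.2 × 100 = 36.7308%.

Total factor productivity accounted for 36.73% of growth.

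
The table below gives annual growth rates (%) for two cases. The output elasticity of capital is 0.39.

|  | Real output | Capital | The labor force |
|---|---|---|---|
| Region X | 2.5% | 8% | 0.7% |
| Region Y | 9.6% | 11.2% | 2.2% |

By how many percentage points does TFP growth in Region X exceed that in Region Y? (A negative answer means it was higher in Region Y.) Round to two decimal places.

Labor's share = 1 − 0.39 = 0.61.
Region X: TFP = 2.5 − 3.12 − 0.427 = -1.047%.
Region Y: TFP = 9.6 − 4.368 − 1.342 = 3.89%.
Difference = -1.047 − (3.89) = -4.937 pp.

-4.94 percentage points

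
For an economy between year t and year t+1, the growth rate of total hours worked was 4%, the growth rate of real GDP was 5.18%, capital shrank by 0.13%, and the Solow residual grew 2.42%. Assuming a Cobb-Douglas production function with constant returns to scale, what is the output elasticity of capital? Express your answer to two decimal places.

gY = gA + α·gK + (1−α)·gL, so gY − gA − gL = α(gK − gL).
5.18 − 2.42 − 4 = α × (-0.13 − 4).
-1.24 = -4.13 α, so α = 0.3002.

α = 0.30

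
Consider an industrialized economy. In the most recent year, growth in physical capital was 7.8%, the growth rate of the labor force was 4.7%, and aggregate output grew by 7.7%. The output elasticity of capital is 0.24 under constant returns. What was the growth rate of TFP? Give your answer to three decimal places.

TFP growth was 2.256%.

Labor's share = 1 − 0.24 = 0.76.
Physical capital: 0.24 × 7.8 = 1.872 pp.
The labor force: 0.76 × 4.7 = 3.572 pp.
TFP growth = 7.7 − 5.444 = 2.256%.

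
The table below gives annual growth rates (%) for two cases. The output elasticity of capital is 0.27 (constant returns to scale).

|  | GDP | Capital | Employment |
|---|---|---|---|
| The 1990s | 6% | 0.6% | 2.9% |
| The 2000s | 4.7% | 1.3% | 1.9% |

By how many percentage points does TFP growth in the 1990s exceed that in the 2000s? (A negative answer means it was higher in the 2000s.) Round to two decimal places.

0.76 percentage points

Labor's share = 1 − 0.27 = 0.73.
The 1990s: TFP = 6 − 0.162 − 2.117 = 3.721%.
The 2000s: TFP = 4.7 − 0.351 − 1.387 = 2.962%.
Difference = 3.721 − (2.962) = 0.759 pp.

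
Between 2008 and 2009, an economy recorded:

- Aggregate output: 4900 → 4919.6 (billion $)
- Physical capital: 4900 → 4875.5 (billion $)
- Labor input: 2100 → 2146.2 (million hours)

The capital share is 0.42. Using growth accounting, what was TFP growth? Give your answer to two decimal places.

Aggregate output growth = (4919.6 − 4900) / 4900 = 0.4%.
Physical capital growth = (4875.5 − 4900) / 4900 = -0.5%.
Labor input growth = (2146.2 − 2100) / 2100 = 2.2%.
Labor's share = 1 − 0.42 = 0.58.
Physical capital: 0.42 × (-0.5) = -0.21 pp.
Labor input: 0.58 × 2.2 = 1.276 pp.
TFP growth = 0.4 − 1.066 = -0.666%.

-0.67%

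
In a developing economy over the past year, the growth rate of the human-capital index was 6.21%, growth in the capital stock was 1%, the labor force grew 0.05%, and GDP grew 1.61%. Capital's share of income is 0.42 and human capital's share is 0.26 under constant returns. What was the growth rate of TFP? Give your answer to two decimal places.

Labor's share = 1 − 0.42 − 0.26 = 0.32.
The capital stock: 0.42 × 1 = 0.42 pp.
The human-capital index: 0.26 × 6.21 = 1.6146 pp.
The labor force: 0.32 × 0.05 = 0.016 pp.
TFP growth = 1.61 − 2.0506 = -0.4406%.

-0.44%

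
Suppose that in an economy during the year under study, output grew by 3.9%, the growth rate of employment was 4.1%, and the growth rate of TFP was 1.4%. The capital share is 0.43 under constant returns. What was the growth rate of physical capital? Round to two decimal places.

Physical capital grew 0.38%.

Labor's share = 1 − 0.43 = 0.57.
gY = gA + 0.57×4.1 + 0.43×g.
0.43×g = 3.9 − 1.4 − 2.337 = 0.163.
g = 0.163 / 0.43 = 0.3791%.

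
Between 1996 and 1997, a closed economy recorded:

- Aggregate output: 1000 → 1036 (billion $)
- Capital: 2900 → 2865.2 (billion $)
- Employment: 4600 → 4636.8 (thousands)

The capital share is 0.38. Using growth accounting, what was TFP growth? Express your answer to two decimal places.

Aggregate output growth = (1036 − 1000) / 1000 = 3.6%.
Capital growth = (2865.2 − 2900) / 2900 = -1.2%.
Employment growth = (4636.8 − 4600) / 4600 = 0.8%.
Labor's share = 1 − 0.38 = 0.62.
Capital: 0.38 × (-1.2) = -0.456 pp.
Employment: 0.62 × 0.8 = 0.496 pp.
TFP growth = 3.6 − 0.04 = 3.56%.

3.56%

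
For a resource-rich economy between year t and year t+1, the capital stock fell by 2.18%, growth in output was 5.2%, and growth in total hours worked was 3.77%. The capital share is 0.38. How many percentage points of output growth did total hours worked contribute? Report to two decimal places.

Labor's share = 1 − 0.38 = 0.62.
Contribution = share × growth = 0.62 × 3.77 = 2.3374 pp.

2.34 percentage points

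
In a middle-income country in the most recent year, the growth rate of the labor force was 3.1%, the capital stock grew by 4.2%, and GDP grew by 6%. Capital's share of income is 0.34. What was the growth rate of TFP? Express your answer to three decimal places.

Labor's share = 1 − 0.34 = 0.66.
The capital stock: 0.34 × 4.2 = 1.428 pp.
The labor force: 0.66 × 3.1 = 2.046 pp.
TFP growth = 6 − 3.474 = 2.526%.

TFP growth was 2.526%.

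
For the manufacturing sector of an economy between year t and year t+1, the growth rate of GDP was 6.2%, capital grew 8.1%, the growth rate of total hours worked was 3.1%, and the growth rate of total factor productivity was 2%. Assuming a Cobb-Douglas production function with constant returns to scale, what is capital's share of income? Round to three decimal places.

Capital's share of income is 0.220.

gY = gA + α·gK + (1−α)·gL, so gY − gA − gL = α(gK − gL).
6.2 − 2 − 3.1 = α × (8.1 − 3.1).
1.1 = 5 α, so α = 0.22.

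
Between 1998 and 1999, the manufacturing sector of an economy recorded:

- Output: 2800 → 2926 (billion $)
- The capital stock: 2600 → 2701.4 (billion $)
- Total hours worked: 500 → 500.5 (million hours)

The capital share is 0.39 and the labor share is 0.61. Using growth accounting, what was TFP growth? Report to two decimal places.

2.92%

Output growth = (2926 − 2800) / 2800 = 4.5%.
The capital stock growth = (2701.4 − 2600) / 2600 = 3.9%.
Total hours worked growth = (500.5 − 500) / 500 = 0.1%.
Labor's share = 1 − 0.39 = 0.61.
The capital stock: 0.39 × 3.9 = 1.521 pp.
Total hours worked: 0.61 × 0.1 = 0.061 pp.
TFP growth = 4.5 − 1.582 = 2.918%.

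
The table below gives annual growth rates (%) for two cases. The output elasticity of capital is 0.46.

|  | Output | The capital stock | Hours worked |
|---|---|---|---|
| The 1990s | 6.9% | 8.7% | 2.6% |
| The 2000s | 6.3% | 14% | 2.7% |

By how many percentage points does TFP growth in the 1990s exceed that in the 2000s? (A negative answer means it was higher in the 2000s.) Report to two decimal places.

Labor's share = 1 − 0.46 = 0.54.
The 1990s: TFP = 6.9 − 4.002 − 1.404 = 1.494%.
The 2000s: TFP = 6.3 − 6.44 − 1.458 = -1.598%.
Difference = 1.494 − (-1.598) = 3.092 pp.

3.09 percentage points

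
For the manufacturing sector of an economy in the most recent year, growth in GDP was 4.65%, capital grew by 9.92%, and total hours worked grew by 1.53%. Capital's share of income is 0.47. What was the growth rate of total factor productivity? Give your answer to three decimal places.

-0.823%

Labor's share = 1 − 0.47 = 0.53.
Capital: 0.47 × 9.92 = 4.6624 pp.
Total hours worked: 0.53 × 1.53 = 0.8109 pp.
TFP growth = 4.65 − 5.4733 = -0.8233%.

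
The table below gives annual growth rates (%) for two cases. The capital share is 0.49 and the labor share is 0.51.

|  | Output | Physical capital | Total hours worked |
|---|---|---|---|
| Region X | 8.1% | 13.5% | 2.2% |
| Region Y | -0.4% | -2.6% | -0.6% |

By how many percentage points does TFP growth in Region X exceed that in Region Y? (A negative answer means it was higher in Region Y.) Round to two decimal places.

Labor's share = 1 − 0.49 = 0.51.
Region X: TFP = 8.1 − 6.615 − 1.122 = 0.363%.
Region Y: TFP = -0.4 + 1.274 + 0.306 = 1.18%.
Difference = 0.363 − (1.18) = -0.817 pp.

-0.82 percentage points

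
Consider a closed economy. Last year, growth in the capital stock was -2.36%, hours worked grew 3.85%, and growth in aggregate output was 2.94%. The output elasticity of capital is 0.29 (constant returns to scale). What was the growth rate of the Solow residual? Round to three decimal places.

Labor's share = 1 − 0.29 = 0.71.
The capital stock: 0.29 × (-2.36) = -0.6844 pp.
Hours worked: 0.71 × 3.85 = 2.7335 pp.
TFP growth = 2.94 − 2.0491 = 0.8909%.

0.891%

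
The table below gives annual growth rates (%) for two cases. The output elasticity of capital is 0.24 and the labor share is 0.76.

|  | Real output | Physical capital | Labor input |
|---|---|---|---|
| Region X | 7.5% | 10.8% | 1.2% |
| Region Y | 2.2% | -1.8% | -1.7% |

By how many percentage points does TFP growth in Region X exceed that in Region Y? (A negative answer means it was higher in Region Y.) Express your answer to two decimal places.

0.07 percentage points

Labor's share = 1 − 0.24 = 0.76.
Region X: TFP = 7.5 − 2.592 − 0.912 = 3.996%.
Region Y: TFP = 2.2 + 0.432 + 1.292 = 3.924%.
Difference = 3.996 − (3.924) = 0.072 pp.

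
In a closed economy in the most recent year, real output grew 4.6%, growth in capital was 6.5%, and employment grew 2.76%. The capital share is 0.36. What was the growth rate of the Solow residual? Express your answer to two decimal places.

0.49%

Labor's share = 1 − 0.36 = 0.64.
Capital: 0.36 × 6.5 = 2.34 pp.
Employment: 0.64 × 2.76 = 1.7664 pp.
TFP growth = 4.6 − 4.1064 = 0.4936%.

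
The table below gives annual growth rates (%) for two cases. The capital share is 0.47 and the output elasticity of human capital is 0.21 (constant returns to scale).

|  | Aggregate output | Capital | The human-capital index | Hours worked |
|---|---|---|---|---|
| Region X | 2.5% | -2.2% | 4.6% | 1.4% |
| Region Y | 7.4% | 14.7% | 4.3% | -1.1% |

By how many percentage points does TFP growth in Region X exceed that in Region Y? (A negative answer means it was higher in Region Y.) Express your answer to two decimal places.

2.18 percentage points

Labor's share = 1 − 0.47 − 0.21 = 0.32.
Region X: TFP = 2.5 + 1.034 − 0.966 − 0.448 = 2.12%.
Region Y: TFP = 7.4 − 6.909 − 0.903 + 0.352 = -0.06%.
Difference = 2.12 − (-0.06) = 2.18 pp.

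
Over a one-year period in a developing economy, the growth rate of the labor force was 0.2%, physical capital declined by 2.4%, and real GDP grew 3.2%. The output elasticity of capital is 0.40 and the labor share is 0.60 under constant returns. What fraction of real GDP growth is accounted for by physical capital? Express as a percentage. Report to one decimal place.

Physical capital contributed 0.4 × (-2.4) = -0.96 pp.
Share of growth = -0.96 / 3.2 × 100 = -30%.

Physical capital accounted for -30.0% of growth.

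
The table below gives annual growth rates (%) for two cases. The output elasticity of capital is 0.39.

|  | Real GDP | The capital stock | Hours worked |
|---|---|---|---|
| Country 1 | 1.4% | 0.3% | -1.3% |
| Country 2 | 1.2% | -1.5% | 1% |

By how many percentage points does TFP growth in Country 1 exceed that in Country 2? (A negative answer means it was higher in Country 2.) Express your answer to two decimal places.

0.90 percentage points

Labor's share = 1 − 0.39 = 0.61.
Country 1: TFP = 1.4 − 0.117 + 0.793 = 2.076%.
Country 2: TFP = 1.2 + 0.585 − 0.61 = 1.175%.
Difference = 2.076 − (1.175) = 0.901 pp.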